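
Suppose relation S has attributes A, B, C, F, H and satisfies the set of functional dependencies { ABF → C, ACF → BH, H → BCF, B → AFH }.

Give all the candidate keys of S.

{B}⁺: B→AFH adds A, F, H; ABF→C adds C → {A, B, C, F, H}.
{H}⁺: H→BCF adds B, C, F; B→AFH adds A → {A, B, C, F, H}.
{A, C, F}⁺: ACF→BH adds B, H → {A, B, C, F, H}. Minimal: {C, F}⁺ = {C, F}; {A, F}⁺ = {A, F}; {A, C}⁺ = {A, C} — none reach the full schema.
Any other superkey contains one of these as a subset, so there are no further candidate keys.

B; H; ACF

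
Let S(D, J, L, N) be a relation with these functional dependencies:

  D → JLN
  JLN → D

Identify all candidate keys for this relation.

{D}, {J, L, N}

{D}⁺: D→JLN adds J, L, N → {D, J, L, N}.
{J, L, N}⁺: JLN→D adds D → {D, J, L, N}.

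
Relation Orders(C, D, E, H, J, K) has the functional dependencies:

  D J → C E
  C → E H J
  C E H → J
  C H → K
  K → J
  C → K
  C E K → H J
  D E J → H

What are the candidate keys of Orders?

Attribute D never appears on the right-hand side of any dependency, so D must belong to every candidate key.
{D}⁺ = {D}, which is not all of the schema, so we must add further attributes.
{C, D}⁺: C→EHJ adds E, H, J; CH→K adds K → {C, D, E, H, J, K}. Minimal: {D}⁺ = {D}; {C}⁺ = {C, E, H, J, K} — none reach the full schema.
{D, J}⁺: DJ→CE adds C, E; C→EHJ adds H; CH→K adds K → {C, D, E, H, J, K}. Minimal: {J}⁺ = {J}; {D}⁺ = {D} — none reach the full schema.
{D, K}⁺: K→J adds J; DJ→CE adds C, E; C→EHJ adds H → {C, D, E, H, J, K}. Minimal: {K}⁺ = {J, K}; {D}⁺ = {D} — none reach the full schema.

(C, D), (D, J), (D, K)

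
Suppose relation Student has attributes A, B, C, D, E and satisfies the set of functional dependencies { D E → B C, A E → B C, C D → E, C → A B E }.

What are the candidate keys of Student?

Attribute D never appears on the right-hand side of any dependency, so D must belong to every candidate key.
{D}⁺ = {D}, which is not all of the schema, so we must add further attributes.
{C, D}⁺: CD→E adds E; C→ABE adds A, B → {A, B, C, D, E}.
{D, E}⁺: DE→BC adds B, C; C→ABE adds A → {A, B, C, D, E}.

{C, D}; {D, E}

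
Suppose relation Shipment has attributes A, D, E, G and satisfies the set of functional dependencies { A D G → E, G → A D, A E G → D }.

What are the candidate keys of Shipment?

Attribute G never appears on the right-hand side of any dependency, so G must belong to every candidate key.
{G}⁺ = {A, D, E, G}, which is all of the schema, so {G} is the only candidate key.

{G}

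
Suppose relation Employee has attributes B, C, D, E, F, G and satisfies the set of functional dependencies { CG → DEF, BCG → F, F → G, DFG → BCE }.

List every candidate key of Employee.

{C, F}⁺: F→G adds G; CG→DEF adds D, E; DFG→BCE adds B → {B, C, D, E, F, G}. Minimal: {F}⁺ = {F, G}; {C}⁺ = {C} — none reach the full schema.
{C, G}⁺: CG→DEF adds D, E, F; DFG→BCE adds B → {B, C, D, E, F, G}. Minimal: {G}⁺ = {G}; {C}⁺ = {C} — none reach the full schema.
{D, F}⁺: F→G adds G; DFG→BCE adds B, C, E → {B, C, D, E, F, G}. Minimal: {F}⁺ = {F, G}; {D}⁺ = {D} — none reach the full schema.

{C, F}, {C, G}, {D, F}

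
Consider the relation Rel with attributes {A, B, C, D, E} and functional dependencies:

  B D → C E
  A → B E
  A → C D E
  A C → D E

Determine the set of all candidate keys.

{A}

{A}⁺: A→BE adds B, E; A→CDE adds C, D → {A, B, C, D, E}.
No other minimal superkey exists.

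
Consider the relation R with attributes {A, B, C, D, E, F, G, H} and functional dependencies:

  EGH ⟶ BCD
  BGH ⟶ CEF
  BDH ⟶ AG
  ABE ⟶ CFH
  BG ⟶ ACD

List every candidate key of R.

{B, D, H}⁺: BDH→AG adds A, G; BG→ACD adds C; BGH→CEF adds E, F → {A, B, C, D, E, F, G, H}. Minimal: {D, H}⁺ = {D, H}; {B, H}⁺ = {B, H}; {B, D}⁺ = {B, D} — none reach the full schema.
{B, E, G}⁺: BG→ACD adds A, C, D; ABE→CFH adds F, H → {A, B, C, D, E, F, G, H}. Minimal: {E, G}⁺ = {E, G}; {B, G}⁺ = {A, B, C, D, G}; {B, E}⁺ = {B, E} — none reach the full schema.
{B, G, H}⁺: BGH→CEF adds C, E, F; BG→ACD adds A, D → {A, B, C, D, E, F, G, H}. Minimal: {G, H}⁺ = {G, H}; {B, H}⁺ = {B, H}; {B, G}⁺ = {A, B, C, D, G} — none reach the full schema.
{E, G, H}⁺: EGH→BCD adds B, C, D; BGH→CEF adds F; BDH→AG adds A → {A, B, C, D, E, F, G, H}. Minimal: {G, H}⁺ = {G, H}; {E, H}⁺ = {E, H}; {E, G}⁺ = {E, G} — none reach the full schema.
{A, B, D, E}⁺: ABE→CFH adds C, F, H; BDH→AG adds G → {A, B, C, D, E, F, G, H}. Minimal: {B, D, E}⁺ = {B, D, E}; {A, D, E}⁺ = {A, D, E}; {A, B, E}⁺ = {A, B, C, E, F, H}; … — none reach the full schema.
Any other superkey contains one of these as a subset, so there are no further candidate keys.

(B, D, H), (B, E, G), (B, G, H), (E, G, H), (A, B, D, E)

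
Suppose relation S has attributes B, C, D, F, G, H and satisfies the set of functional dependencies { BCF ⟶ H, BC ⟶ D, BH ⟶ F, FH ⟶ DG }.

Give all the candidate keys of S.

(B, C, F), (B, C, H)

{B, C, F}⁺: BCF→H adds H; BC→D adds D; FH→DG adds G → {B, C, D, F, G, H}. Minimal: {C, F}⁺ = {C, F}; {B, F}⁺ = {B, F}; {B, C}⁺ = {B, C, D} — none reach the full schema.
{B, C, H}⁺: BC→D adds D; BH→F adds F; FH→DG adds G → {B, C, D, F, G, H}. Minimal: {C, H}⁺ = {C, H}; {B, H}⁺ = {B, D, F, G, H}; {B, C}⁺ = {B, C, D} — none reach the full schema.
Any other superkey contains one of these as a subset, so there are no further candidate keys.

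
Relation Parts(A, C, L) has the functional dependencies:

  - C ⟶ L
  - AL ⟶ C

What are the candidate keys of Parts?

AC, AL

Attribute A never appears on the right-hand side of any dependency, so A must belong to every candidate key.
{A}⁺ = {A}, which is not all of the schema, so we must add further attributes.
{A, C}⁺: C→L adds L → {A, C, L}. Minimal: {C}⁺ = {C, L}; {A}⁺ = {A} — none reach the full schema.
{A, L}⁺: AL→C adds C → {A, C, L}. Minimal: {L}⁺ = {L}; {A}⁺ = {A} — none reach the full schema.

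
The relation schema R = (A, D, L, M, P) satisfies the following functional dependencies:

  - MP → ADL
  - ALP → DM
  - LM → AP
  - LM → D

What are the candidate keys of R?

{L, M}; {M, P}; {A, L, P}

{L, M}⁺: LM→AP adds A, P; LM→D adds D → {A, D, L, M, P}. Minimal: {M}⁺ = {M}; {L}⁺ = {L} — none reach the full schema.
{M, P}⁺: MP→ADL adds A, D, L → {A, D, L, M, P}. Minimal: {P}⁺ = {P}; {M}⁺ = {M} — none reach the full schema.
{A, L, P}⁺: ALP→DM adds D, M → {A, D, L, M, P}. Minimal: {L, P}⁺ = {L, P}; {A, P}⁺ = {A, P}; {A, L}⁺ = {A, L} — none reach the full schema.
Any other superkey contains one of these as a subset, so there are no further candidate keys.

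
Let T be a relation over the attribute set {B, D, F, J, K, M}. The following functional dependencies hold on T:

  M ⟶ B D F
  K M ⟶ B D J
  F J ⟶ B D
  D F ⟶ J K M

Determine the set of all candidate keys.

{M}⁺: M→BDF adds B, D, F; DF→JKM adds J, K → {B, D, F, J, K, M}.
{D, F}⁺: DF→JKM adds J, K, M; M→BDF adds B → {B, D, F, J, K, M}.
{F, J}⁺: FJ→BD adds B, D; DF→JKM adds K, M → {B, D, F, J, K, M}.
Any other superkey contains one of these as a subset, so there are no further candidate keys.

(M); (D, F); (F, J)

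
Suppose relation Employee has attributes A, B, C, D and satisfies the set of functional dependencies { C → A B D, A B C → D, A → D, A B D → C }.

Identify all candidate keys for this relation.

{C}, {A, B}

{C}⁺: C→ABD adds A, B, D → {A, B, C, D}.
{A, B}⁺: A→D adds D; ABD→C adds C → {A, B, C, D}. Minimal: {B}⁺ = {B}; {A}⁺ = {A, D} — none reach the full schema.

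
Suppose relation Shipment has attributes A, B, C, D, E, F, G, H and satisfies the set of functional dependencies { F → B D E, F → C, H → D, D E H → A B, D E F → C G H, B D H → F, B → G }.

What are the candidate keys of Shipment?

{F}⁺: F→BDE adds B, D, E; F→C adds C; DEF→CGH adds G, H; DEH→AB adds A → {A, B, C, D, E, F, G, H}.
{B, H}⁺: H→D adds D; BDH→F adds F; B→G adds G; F→BDE adds E; F→C adds C; DEH→AB adds A → {A, B, C, D, E, F, G, H}. Minimal: {H}⁺ = {D, H}; {B}⁺ = {B, G} — none reach the full schema.
{E, H}⁺: H→D adds D; DEH→AB adds A, B; BDH→F adds F; B→G adds G; F→C adds C → {A, B, C, D, E, F, G, H}. Minimal: {H}⁺ = {D, H}; {E}⁺ = {E} — none reach the full schema.
Any other superkey contains one of these as a subset, so there are no further candidate keys.

{F}; {B, H}; {E, H}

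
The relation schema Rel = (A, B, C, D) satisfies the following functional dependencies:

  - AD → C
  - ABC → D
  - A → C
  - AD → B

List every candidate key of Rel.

(A, B); (A, D)

Attribute A never appears on the right-hand side of any dependency, so A must belong to every candidate key.
{A}⁺ = {A, C}, which is not all of the schema, so we must add further attributes.
{A, B}⁺: A→C adds C; ABC→D adds D → {A, B, C, D}. Minimal: {B}⁺ = {B}; {A}⁺ = {A, C} — none reach the full schema.
{A, D}⁺: AD→C adds C; AD→B adds B → {A, B, C, D}. Minimal: {D}⁺ = {D}; {A}⁺ = {A, C} — none reach the full schema.
Any other superkey contains one of these as a subset, so there are no further candidate keys.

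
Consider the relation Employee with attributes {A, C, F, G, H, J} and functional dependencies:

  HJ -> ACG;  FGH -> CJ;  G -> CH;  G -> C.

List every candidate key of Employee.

{F, G}, {F, H, J}

Attribute F never appears on the right-hand side of any dependency, so F must belong to every candidate key.
{F}⁺ = {F}, which is not all of the schema, so we must add further attributes.
{F, G}⁺: G→CH adds C, H; FGH→CJ adds J; HJ→ACG adds A → {A, C, F, G, H, J}.
{F, H, J}⁺: HJ→ACG adds A, C, G → {A, C, F, G, H, J}.
Any other superkey contains one of these as a subset, so there are no further candidate keys.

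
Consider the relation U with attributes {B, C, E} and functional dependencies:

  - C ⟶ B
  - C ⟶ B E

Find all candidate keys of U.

Attribute C never appears on the right-hand side of any dependency, so C must belong to every candidate key.
{C}⁺ = {B, C, E}, which is all of the schema, so {C} is the only candidate key.

C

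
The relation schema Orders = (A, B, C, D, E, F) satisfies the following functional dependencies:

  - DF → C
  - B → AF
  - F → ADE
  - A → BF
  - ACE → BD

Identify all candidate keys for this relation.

{A}⁺: A→BF adds B, F; F→ADE adds D, E; DF→C adds C → {A, B, C, D, E, F}.
{B}⁺: B→AF adds A, F; F→ADE adds D, E; DF→C adds C → {A, B, C, D, E, F}.
{F}⁺: F→ADE adds A, D, E; A→BF adds B; DF→C adds C → {A, B, C, D, E, F}.

{A}, {B}, {F}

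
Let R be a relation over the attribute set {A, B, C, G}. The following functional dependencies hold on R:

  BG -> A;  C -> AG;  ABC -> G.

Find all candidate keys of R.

(B, C)

Attributes B, C never appear on any right-hand side, so every candidate key must contain {B, C}.
{B, C}⁺ = {A, B, C, G}, which is all of the schema, so {B, C} is the only candidate key.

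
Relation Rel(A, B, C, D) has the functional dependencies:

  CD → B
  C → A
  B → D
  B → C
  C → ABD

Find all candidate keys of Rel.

{B}⁺: B→D adds D; B→C adds C; C→ABD adds A → {A, B, C, D}.
{C}⁺: C→A adds A; C→ABD adds B, D → {A, B, C, D}.

{B}; {C}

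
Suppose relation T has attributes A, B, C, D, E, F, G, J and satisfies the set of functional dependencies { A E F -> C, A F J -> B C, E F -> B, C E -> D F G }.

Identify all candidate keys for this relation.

{A, C, E, J}; {A, E, F, J}

Attributes A, E, J never appear on any right-hand side, so every candidate key must contain {A, E, J}.
{A, E, J}⁺ = {A, E, J}, which is not all of the schema, so we must add further attributes.
{A, C, E, J}⁺: CE→DFG adds D, F, G; AFJ→BC adds B → {A, B, C, D, E, F, G, J}. Minimal: {C, E, J}⁺ = {B, C, D, E, F, G, J}; {A, E, J}⁺ = {A, E, J}; {A, C, J}⁺ = {A, C, J}; … — none reach the full schema.
{A, E, F, J}⁺: AEF→C adds C; AFJ→BC adds B; CE→DFG adds D, G → {A, B, C, D, E, F, G, J}. Minimal: {E, F, J}⁺ = {B, E, F, J}; {A, F, J}⁺ = {A, B, C, F, J}; {A, E, J}⁺ = {A, E, J}; … — none reach the full schema.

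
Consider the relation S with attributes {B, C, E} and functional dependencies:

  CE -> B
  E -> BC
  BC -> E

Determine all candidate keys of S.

{E}⁺: E→BC adds B, C → {B, C, E}.
{B, C}⁺: BC→E adds E → {B, C, E}. Minimal: {C}⁺ = {C}; {B}⁺ = {B} — none reach the full schema.
Any other superkey contains one of these as a subset, so there are no further candidate keys.

(E); (B, C)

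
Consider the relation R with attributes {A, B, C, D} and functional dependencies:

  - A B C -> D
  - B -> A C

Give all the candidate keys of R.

{B}

{B}⁺: B→AC adds A, C; ABC→D adds D → {A, B, C, D}.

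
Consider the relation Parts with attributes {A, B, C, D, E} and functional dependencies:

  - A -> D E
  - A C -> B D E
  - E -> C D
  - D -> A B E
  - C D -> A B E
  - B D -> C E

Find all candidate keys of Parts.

(A), (D), (E)

{A}⁺: A→DE adds D, E; E→CD adds C; D→ABE adds B → {A, B, C, D, E}.
{D}⁺: D→ABE adds A, B, E; BD→CE adds C → {A, B, C, D, E}.
{E}⁺: E→CD adds C, D; D→ABE adds A, B → {A, B, C, D, E}.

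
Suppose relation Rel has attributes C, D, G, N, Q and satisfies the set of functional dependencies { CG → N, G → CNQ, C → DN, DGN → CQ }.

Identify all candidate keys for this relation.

Attribute G never appears on the right-hand side of any dependency, so G must belong to every candidate key.
{G}⁺ = {C, D, G, N, Q}, which is all of the schema, so {G} is the only candidate key.

G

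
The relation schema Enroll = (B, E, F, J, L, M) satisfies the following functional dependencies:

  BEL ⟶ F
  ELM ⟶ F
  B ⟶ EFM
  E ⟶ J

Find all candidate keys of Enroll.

{B, L}

Attributes B, L never appear on any right-hand side, so every candidate key must contain {B, L}.
{B, L}⁺ = {B, E, F, J, L, M}, which is all of the schema, so {B, L} is the only candidate key.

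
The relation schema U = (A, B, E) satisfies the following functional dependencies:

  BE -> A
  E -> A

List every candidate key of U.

BE

Attributes B, E never appear on any right-hand side, so every candidate key must contain {B, E}.
{B, E}⁺ = {A, B, E}, which is all of the schema, so {B, E} is the only candidate key.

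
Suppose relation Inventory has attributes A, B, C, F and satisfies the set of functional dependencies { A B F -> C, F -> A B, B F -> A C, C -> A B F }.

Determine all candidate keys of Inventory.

{C}⁺: C→ABF adds A, B, F → {A, B, C, F}.
{F}⁺: F→AB adds A, B; BF→AC adds C → {A, B, C, F}.

(C), (F)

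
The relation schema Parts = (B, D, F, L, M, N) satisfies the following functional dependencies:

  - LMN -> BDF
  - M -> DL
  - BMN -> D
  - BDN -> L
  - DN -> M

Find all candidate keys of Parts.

(D, N), (M, N)

Attribute N never appears on the right-hand side of any dependency, so N must belong to every candidate key.
{N}⁺ = {N}, which is not all of the schema, so we must add further attributes.
{D, N}⁺: DN→M adds M; M→DL adds L; LMN→BDF adds B, F → {B, D, F, L, M, N}. Minimal: {N}⁺ = {N}; {D}⁺ = {D} — none reach the full schema.
{M, N}⁺: M→DL adds D, L; LMN→BDF adds B, F → {B, D, F, L, M, N}. Minimal: {N}⁺ = {N}; {M}⁺ = {D, L, M} — none reach the full schema.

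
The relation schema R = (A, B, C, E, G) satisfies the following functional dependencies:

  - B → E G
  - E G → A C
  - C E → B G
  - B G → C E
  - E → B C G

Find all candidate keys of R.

{B}, {E}

{B}⁺: B→EG adds E, G; EG→AC adds A, C → {A, B, C, E, G}.
{E}⁺: E→BCG adds B, C, G; EG→AC adds A → {A, B, C, E, G}.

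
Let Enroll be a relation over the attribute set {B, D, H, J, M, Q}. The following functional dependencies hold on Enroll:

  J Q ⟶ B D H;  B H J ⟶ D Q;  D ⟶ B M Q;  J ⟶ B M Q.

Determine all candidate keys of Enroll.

Attribute J never appears on the right-hand side of any dependency, so J must belong to every candidate key.
{J}⁺ = {B, D, H, J, M, Q}, which is all of the schema, so {J} is the only candidate key.

J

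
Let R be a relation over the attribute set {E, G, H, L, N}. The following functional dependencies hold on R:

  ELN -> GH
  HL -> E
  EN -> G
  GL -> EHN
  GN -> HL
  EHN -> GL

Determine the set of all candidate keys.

{E, N}⁺: EN→G adds G; GN→HL adds H, L → {E, G, H, L, N}. Minimal: {N}⁺ = {N}; {E}⁺ = {E} — none reach the full schema.
{G, L}⁺: GL→EHN adds E, H, N → {E, G, H, L, N}. Minimal: {L}⁺ = {L}; {G}⁺ = {G} — none reach the full schema.
{G, N}⁺: GN→HL adds H, L; HL→E adds E → {E, G, H, L, N}. Minimal: {N}⁺ = {N}; {G}⁺ = {G} — none reach the full schema.
{H, L, N}⁺: HL→E adds E; EN→G adds G → {E, G, H, L, N}. Minimal: {L, N}⁺ = {L, N}; {H, N}⁺ = {H, N}; {H, L}⁺ = {E, H, L} — none reach the full schema.
Any other superkey contains one of these as a subset, so there are no further candidate keys.

(E, N), (G, L), (G, N), (H, L, N)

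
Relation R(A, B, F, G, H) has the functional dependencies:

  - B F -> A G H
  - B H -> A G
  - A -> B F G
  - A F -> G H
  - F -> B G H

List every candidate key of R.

{A}, {F}, {B, H}

{A}⁺: A→BFG adds B, F, G; AF→GH adds H → {A, B, F, G, H}.
{F}⁺: F→BGH adds B, G, H; BF→AGH adds A → {A, B, F, G, H}.
{B, H}⁺: BH→AG adds A, G; A→BFG adds F → {A, B, F, G, H}.
Any other superkey contains one of these as a subset, so there are no further candidate keys.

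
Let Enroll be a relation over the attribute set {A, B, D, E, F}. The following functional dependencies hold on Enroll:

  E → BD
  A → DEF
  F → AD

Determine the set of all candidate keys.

{A}⁺: A→DEF adds D, E, F; E→BD adds B → {A, B, D, E, F}.
{F}⁺: F→AD adds A, D; A→DEF adds E; E→BD adds B → {A, B, D, E, F}.
Any other superkey contains one of these as a subset, so there are no further candidate keys.

{A}, {F}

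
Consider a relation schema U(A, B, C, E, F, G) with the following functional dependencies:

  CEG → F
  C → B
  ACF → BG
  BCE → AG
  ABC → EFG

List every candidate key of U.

(A, C), (C, E)

Attribute C never appears on the right-hand side of any dependency, so C must belong to every candidate key.
{C}⁺ = {B, C}, which is not all of the schema, so we must add further attributes.
{A, C}⁺: C→B adds B; ABC→EFG adds E, F, G → {A, B, C, E, F, G}.
{C, E}⁺: C→B adds B; BCE→AG adds A, G; ABC→EFG adds F → {A, B, C, E, F, G}.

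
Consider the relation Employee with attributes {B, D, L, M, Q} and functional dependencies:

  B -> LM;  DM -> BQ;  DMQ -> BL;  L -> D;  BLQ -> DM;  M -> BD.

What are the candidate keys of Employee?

{B}⁺: B→LM adds L, M; L→D adds D; DM→BQ adds Q → {B, D, L, M, Q}.
{M}⁺: M→BD adds B, D; B→LM adds L; DM→BQ adds Q → {B, D, L, M, Q}.
Any other superkey contains one of these as a subset, so there are no further candidate keys.

{B}, {M}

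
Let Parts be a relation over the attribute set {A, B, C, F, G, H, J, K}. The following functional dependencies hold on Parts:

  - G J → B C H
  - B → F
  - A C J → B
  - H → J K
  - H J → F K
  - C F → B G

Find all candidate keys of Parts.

{A, C, H}⁺: H→JK adds J, K; HJ→FK adds F; CF→BG adds B, G → {A, B, C, F, G, H, J, K}.
{A, C, J}⁺: ACJ→B adds B; B→F adds F; CF→BG adds G; GJ→BCH adds H; H→JK adds K → {A, B, C, F, G, H, J, K}.
{A, G, H}⁺: H→JK adds J, K; HJ→FK adds F; GJ→BCH adds B, C → {A, B, C, F, G, H, J, K}.
{A, G, J}⁺: GJ→BCH adds B, C, H; B→F adds F; H→JK adds K → {A, B, C, F, G, H, J, K}.

(A, C, H); (A, C, J); (A, G, H); (A, G, J)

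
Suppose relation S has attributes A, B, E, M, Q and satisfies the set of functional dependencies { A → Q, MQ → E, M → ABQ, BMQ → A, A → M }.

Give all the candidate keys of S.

A; M

{A}⁺: A→Q adds Q; A→M adds M; MQ→E adds E; M→ABQ adds B → {A, B, E, M, Q}.
{M}⁺: M→ABQ adds A, B, Q; MQ→E adds E → {A, B, E, M, Q}.
Any other superkey contains one of these as a subset, so there are no further candidate keys.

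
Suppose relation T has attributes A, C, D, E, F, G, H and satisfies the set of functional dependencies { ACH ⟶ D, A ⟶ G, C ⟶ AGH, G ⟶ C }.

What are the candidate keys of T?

{A, E, F}, {C, E, F}, {E, F, G}

{A, E, F}⁺: A→G adds G; G→C adds C; C→AGH adds H; ACH→D adds D → {A, C, D, E, F, G, H}. Minimal: {E, F}⁺ = {E, F}; {A, F}⁺ = {A, C, D, F, G, H}; {A, E}⁺ = {A, C, D, E, G, H} — none reach the full schema.
{C, E, F}⁺: C→AGH adds A, G, H; ACH→D adds D → {A, C, D, E, F, G, H}. Minimal: {E, F}⁺ = {E, F}; {C, F}⁺ = {A, C, D, F, G, H}; {C, E}⁺ = {A, C, D, E, G, H} — none reach the full schema.
{E, F, G}⁺: G→C adds C; C→AGH adds A, H; ACH→D adds D → {A, C, D, E, F, G, H}. Minimal: {F, G}⁺ = {A, C, D, F, G, H}; {E, G}⁺ = {A, C, D, E, G, H}; {E, F}⁺ = {E, F} — none reach the full schema.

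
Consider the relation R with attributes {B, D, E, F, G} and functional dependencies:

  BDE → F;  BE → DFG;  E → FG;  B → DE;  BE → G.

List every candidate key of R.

B

{B}⁺: B→DE adds D, E; BE→G adds G; BDE→F adds F → {B, D, E, F, G}.
No other minimal superkey exists.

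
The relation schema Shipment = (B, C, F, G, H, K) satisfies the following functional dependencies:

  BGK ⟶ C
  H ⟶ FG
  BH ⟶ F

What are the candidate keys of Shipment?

{B, H, K}

Attributes B, H, K never appear on any right-hand side, so every candidate key must contain {B, H, K}.
{B, H, K}⁺ = {B, C, F, G, H, K}, which is all of the schema, so {B, H, K} is the only candidate key.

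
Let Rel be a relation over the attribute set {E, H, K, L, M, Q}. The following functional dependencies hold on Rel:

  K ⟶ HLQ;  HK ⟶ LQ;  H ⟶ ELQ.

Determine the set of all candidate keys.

KM

Attributes K, M never appear on any right-hand side, so every candidate key must contain {K, M}.
{K, M}⁺ = {E, H, K, L, M, Q}, which is all of the schema, so {K, M} is the only candidate key.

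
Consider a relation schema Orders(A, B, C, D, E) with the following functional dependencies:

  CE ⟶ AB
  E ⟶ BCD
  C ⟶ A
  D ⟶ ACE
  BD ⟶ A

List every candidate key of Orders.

{D}⁺: D→ACE adds A, C, E; CE→AB adds B → {A, B, C, D, E}.
{E}⁺: E→BCD adds B, C, D; C→A adds A → {A, B, C, D, E}.

D, E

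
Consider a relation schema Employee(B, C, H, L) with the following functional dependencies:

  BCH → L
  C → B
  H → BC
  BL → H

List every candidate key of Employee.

H, BL, CL

{H}⁺: H→BC adds B, C; BCH→L adds L → {B, C, H, L}.
{B, L}⁺: BL→H adds H; H→BC adds C → {B, C, H, L}. Minimal: {L}⁺ = {L}; {B}⁺ = {B} — none reach the full schema.
{C, L}⁺: C→B adds B; BL→H adds H → {B, C, H, L}. Minimal: {L}⁺ = {L}; {C}⁺ = {B, C} — none reach the full schema.
Any other superkey contains one of these as a subset, so there are no further candidate keys.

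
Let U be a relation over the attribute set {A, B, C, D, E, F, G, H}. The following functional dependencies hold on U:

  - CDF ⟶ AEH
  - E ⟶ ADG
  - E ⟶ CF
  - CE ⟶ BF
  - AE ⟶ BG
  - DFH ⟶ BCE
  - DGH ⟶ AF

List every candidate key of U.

{E}⁺: E→ADG adds A, D, G; E→CF adds C, F; CE→BF adds B; CDF→AEH adds H → {A, B, C, D, E, F, G, H}.
{C, D, F}⁺: CDF→AEH adds A, E, H; E→ADG adds G; CE→BF adds B → {A, B, C, D, E, F, G, H}. Minimal: {D, F}⁺ = {D, F}; {C, F}⁺ = {C, F}; {C, D}⁺ = {C, D} — none reach the full schema.
{D, F, H}⁺: DFH→BCE adds B, C, E; CDF→AEH adds A; E→ADG adds G → {A, B, C, D, E, F, G, H}. Minimal: {F, H}⁺ = {F, H}; {D, H}⁺ = {D, H}; {D, F}⁺ = {D, F} — none reach the full schema.
{D, G, H}⁺: DGH→AF adds A, F; DFH→BCE adds B, C, E → {A, B, C, D, E, F, G, H}. Minimal: {G, H}⁺ = {G, H}; {D, H}⁺ = {D, H}; {D, G}⁺ = {D, G} — none reach the full schema.

(E), (C, D, F), (D, F, H), (D, G, H)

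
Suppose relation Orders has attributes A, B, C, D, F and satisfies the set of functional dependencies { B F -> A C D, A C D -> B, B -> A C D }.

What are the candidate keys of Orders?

Attribute F never appears on the right-hand side of any dependency, so F must belong to every candidate key.
{F}⁺ = {F}, which is not all of the schema, so we must add further attributes.
{B, F}⁺: BF→ACD adds A, C, D → {A, B, C, D, F}. Minimal: {F}⁺ = {F}; {B}⁺ = {A, B, C, D} — none reach the full schema.
{A, C, D, F}⁺: ACD→B adds B → {A, B, C, D, F}. Minimal: {C, D, F}⁺ = {C, D, F}; {A, D, F}⁺ = {A, D, F}; {A, C, F}⁺ = {A, C, F}; … — none reach the full schema.

BF, ACDF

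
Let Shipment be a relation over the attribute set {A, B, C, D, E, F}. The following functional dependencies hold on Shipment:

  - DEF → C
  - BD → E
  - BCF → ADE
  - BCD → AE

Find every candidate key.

BCF, BDF

Attributes B, F never appear on any right-hand side, so every candidate key must contain {B, F}.
{B, F}⁺ = {B, F}, which is not all of the schema, so we must add further attributes.
{B, C, F}⁺: BCF→ADE adds A, D, E → {A, B, C, D, E, F}.
{B, D, F}⁺: BD→E adds E; DEF→C adds C; BCF→ADE adds A → {A, B, C, D, E, F}.
Any other superkey contains one of these as a subset, so there are no further candidate keys.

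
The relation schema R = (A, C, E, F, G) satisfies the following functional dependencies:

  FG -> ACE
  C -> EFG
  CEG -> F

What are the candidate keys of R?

{C}⁺: C→EFG adds E, F, G; FG→ACE adds A → {A, C, E, F, G}.
{F, G}⁺: FG→ACE adds A, C, E → {A, C, E, F, G}. Minimal: {G}⁺ = {G}; {F}⁺ = {F} — none reach the full schema.

{C}; {F, G}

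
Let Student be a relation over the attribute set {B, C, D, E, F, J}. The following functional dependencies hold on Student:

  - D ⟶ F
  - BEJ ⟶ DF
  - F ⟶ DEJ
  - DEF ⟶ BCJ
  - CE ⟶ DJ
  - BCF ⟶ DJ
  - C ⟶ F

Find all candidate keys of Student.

{C}⁺: C→F adds F; F→DEJ adds D, E, J; DEF→BCJ adds B → {B, C, D, E, F, J}.
{D}⁺: D→F adds F; F→DEJ adds E, J; DEF→BCJ adds B, C → {B, C, D, E, F, J}.
{F}⁺: F→DEJ adds D, E, J; DEF→BCJ adds B, C → {B, C, D, E, F, J}.
{B, E, J}⁺: BEJ→DF adds D, F; DEF→BCJ adds C → {B, C, D, E, F, J}.

{C}, {D}, {F}, {B, E, J}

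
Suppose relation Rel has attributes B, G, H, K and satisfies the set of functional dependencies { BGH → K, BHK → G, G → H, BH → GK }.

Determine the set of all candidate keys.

{B, G}, {B, H}

Attribute B never appears on the right-hand side of any dependency, so B must belong to every candidate key.
{B}⁺ = {B}, which is not all of the schema, so we must add further attributes.
{B, G}⁺: G→H adds H; BH→GK adds K → {B, G, H, K}. Minimal: {G}⁺ = {G, H}; {B}⁺ = {B} — none reach the full schema.
{B, H}⁺: BH→GK adds G, K → {B, G, H, K}. Minimal: {H}⁺ = {H}; {B}⁺ = {B} — none reach the full schema.
Any other superkey contains one of these as a subset, so there are no further candidate keys.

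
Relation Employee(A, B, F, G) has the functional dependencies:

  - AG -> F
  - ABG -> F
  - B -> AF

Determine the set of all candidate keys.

Attributes B, G never appear on any right-hand side, so every candidate key must contain {B, G}.
{B, G}⁺ = {A, B, F, G}, which is all of the schema, so {B, G} is the only candidate key.

(B, G)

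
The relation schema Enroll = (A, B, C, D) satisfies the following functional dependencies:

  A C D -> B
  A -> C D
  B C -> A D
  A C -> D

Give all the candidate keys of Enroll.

A, BC

{A}⁺: A→CD adds C, D; ACD→B adds B → {A, B, C, D}.
{B, C}⁺: BC→AD adds A, D → {A, B, C, D}. Minimal: {C}⁺ = {C}; {B}⁺ = {B} — none reach the full schema.
Any other superkey contains one of these as a subset, so there are no further candidate keys.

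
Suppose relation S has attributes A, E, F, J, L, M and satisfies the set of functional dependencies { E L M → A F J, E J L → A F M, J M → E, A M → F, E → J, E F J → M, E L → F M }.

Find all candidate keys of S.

Attribute L never appears on the right-hand side of any dependency, so L must belong to every candidate key.
{L}⁺ = {L}, which is not all of the schema, so we must add further attributes.
{E, L}⁺: E→J adds J; EL→FM adds F, M; ELM→AFJ adds A → {A, E, F, J, L, M}. Minimal: {L}⁺ = {L}; {E}⁺ = {E, J} — none reach the full schema.
{J, L, M}⁺: JM→E adds E; EL→FM adds F; ELM→AFJ adds A → {A, E, F, J, L, M}. Minimal: {L, M}⁺ = {L, M}; {J, M}⁺ = {E, J, M}; {J, L}⁺ = {J, L} — none reach the full schema.

{E, L}, {J, L, M}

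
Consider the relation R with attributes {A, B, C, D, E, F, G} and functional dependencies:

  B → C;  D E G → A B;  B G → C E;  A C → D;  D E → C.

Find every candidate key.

{A, B, F, G}, {B, D, F, G}, {D, E, F, G}, {A, C, E, F, G}

Attributes F, G never appear on any right-hand side, so every candidate key must contain {F, G}.
{F, G}⁺ = {F, G}, which is not all of the schema, so we must add further attributes.
{A, B, F, G}⁺: B→C adds C; BG→CE adds E; AC→D adds D → {A, B, C, D, E, F, G}. Minimal: {B, F, G}⁺ = {B, C, E, F, G}; {A, F, G}⁺ = {A, F, G}; {A, B, G}⁺ = {A, B, C, D, E, G}; … — none reach the full schema.
{B, D, F, G}⁺: B→C adds C; BG→CE adds E; DEG→AB adds A → {A, B, C, D, E, F, G}. Minimal: {D, F, G}⁺ = {D, F, G}; {B, F, G}⁺ = {B, C, E, F, G}; {B, D, G}⁺ = {A, B, C, D, E, G}; … — none reach the full schema.
{D, E, F, G}⁺: DEG→AB adds A, B; BG→CE adds C → {A, B, C, D, E, F, G}. Minimal: {E, F, G}⁺ = {E, F, G}; {D, F, G}⁺ = {D, F, G}; {D, E, G}⁺ = {A, B, C, D, E, G}; … — none reach the full schema.
{A, C, E, F, G}⁺: AC→D adds D; DEG→AB adds B → {A, B, C, D, E, F, G}. Minimal: {C, E, F, G}⁺ = {C, E, F, G}; {A, E, F, G}⁺ = {A, E, F, G}; {A, C, F, G}⁺ = {A, C, D, F, G}; … — none reach the full schema.
Any other superkey contains one of these as a subset, so there are no further candidate keys.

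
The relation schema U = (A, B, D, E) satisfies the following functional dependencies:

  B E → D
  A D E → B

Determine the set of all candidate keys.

Attributes A, E never appear on any right-hand side, so every candidate key must contain {A, E}.
{A, E}⁺ = {A, E}, which is not all of the schema, so we must add further attributes.
{A, B, E}⁺: BE→D adds D → {A, B, D, E}. Minimal: {B, E}⁺ = {B, D, E}; {A, E}⁺ = {A, E}; {A, B}⁺ = {A, B} — none reach the full schema.
{A, D, E}⁺: ADE→B adds B → {A, B, D, E}. Minimal: {D, E}⁺ = {D, E}; {A, E}⁺ = {A, E}; {A, D}⁺ = {A, D} — none reach the full schema.

{A, B, E}; {A, D, E}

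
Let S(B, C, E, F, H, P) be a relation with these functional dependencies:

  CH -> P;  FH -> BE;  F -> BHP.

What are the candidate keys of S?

{C, F}⁺: F→BHP adds B, H, P; FH→BE adds E → {B, C, E, F, H, P}.
No other minimal superkey exists.

{C, F}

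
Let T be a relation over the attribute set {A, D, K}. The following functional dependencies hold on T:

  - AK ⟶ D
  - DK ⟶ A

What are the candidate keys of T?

{A, K}⁺: AK→D adds D → {A, D, K}.
{D, K}⁺: DK→A adds A → {A, D, K}.
Any other superkey contains one of these as a subset, so there are no further candidate keys.

{A, K}, {D, K}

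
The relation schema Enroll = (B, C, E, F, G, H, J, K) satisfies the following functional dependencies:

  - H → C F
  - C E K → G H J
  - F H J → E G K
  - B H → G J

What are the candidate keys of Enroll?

Attribute B never appears on the right-hand side of any dependency, so B must belong to every candidate key.
{B}⁺ = {B}, which is not all of the schema, so we must add further attributes.
{B, H}⁺: H→CF adds C, F; BH→GJ adds G, J; FHJ→EGK adds E, K → {B, C, E, F, G, H, J, K}. Minimal: {H}⁺ = {C, F, H}; {B}⁺ = {B} — none reach the full schema.
{B, C, E, K}⁺: CEK→GHJ adds G, H, J; H→CF adds F → {B, C, E, F, G, H, J, K}. Minimal: {C, E, K}⁺ = {C, E, F, G, H, J, K}; {B, E, K}⁺ = {B, E, K}; {B, C, K}⁺ = {B, C, K}; … — none reach the full schema.
Any other superkey contains one of these as a subset, so there are no further candidate keys.

{B, H}, {B, C, E, K}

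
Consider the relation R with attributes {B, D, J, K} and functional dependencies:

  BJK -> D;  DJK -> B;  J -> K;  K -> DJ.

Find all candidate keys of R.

{J}⁺: J→K adds K; K→DJ adds D; DJK→B adds B → {B, D, J, K}.
{K}⁺: K→DJ adds D, J; DJK→B adds B → {B, D, J, K}.
Any other superkey contains one of these as a subset, so there are no further candidate keys.

{J}, {K}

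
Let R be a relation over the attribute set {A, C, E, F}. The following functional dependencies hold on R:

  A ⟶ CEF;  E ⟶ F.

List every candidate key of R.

Attribute A never appears on the right-hand side of any dependency, so A must belong to every candidate key.
{A}⁺ = {A, C, E, F}, which is all of the schema, so {A} is the only candidate key.

{A}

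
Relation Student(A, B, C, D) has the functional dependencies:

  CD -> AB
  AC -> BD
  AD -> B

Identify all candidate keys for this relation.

Attribute C never appears on the right-hand side of any dependency, so C must belong to every candidate key.
{C}⁺ = {C}, which is not all of the schema, so we must add further attributes.
{A, C}⁺: AC→BD adds B, D → {A, B, C, D}. Minimal: {C}⁺ = {C}; {A}⁺ = {A} — none reach the full schema.
{C, D}⁺: CD→AB adds A, B → {A, B, C, D}. Minimal: {D}⁺ = {D}; {C}⁺ = {C} — none reach the full schema.

{A, C}; {C, D}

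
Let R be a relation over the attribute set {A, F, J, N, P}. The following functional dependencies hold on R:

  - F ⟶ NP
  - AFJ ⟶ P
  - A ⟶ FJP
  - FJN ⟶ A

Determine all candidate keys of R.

{A}, {F, J}

{A}⁺: A→FJP adds F, J, P; F→NP adds N → {A, F, J, N, P}.
{F, J}⁺: F→NP adds N, P; FJN→A adds A → {A, F, J, N, P}. Minimal: {J}⁺ = {J}; {F}⁺ = {F, N, P} — none reach the full schema.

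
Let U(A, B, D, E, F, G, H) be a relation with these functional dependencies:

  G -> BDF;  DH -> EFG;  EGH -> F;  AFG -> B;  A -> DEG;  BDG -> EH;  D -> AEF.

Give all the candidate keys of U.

{A}⁺: A→DEG adds D, E, G; D→AEF adds F; G→BDF adds B; BDG→EH adds H → {A, B, D, E, F, G, H}.
{D}⁺: D→AEF adds A, E, F; A→DEG adds G; G→BDF adds B; BDG→EH adds H → {A, B, D, E, F, G, H}.
{G}⁺: G→BDF adds B, D, F; BDG→EH adds E, H; D→AEF adds A → {A, B, D, E, F, G, H}.
Any other superkey contains one of these as a subset, so there are no further candidate keys.

(A), (D), (G)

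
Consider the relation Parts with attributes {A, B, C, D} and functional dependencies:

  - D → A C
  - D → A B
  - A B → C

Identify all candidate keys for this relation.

{D}⁺: D→AC adds A, C; D→AB adds B → {A, B, C, D}.
No other minimal superkey exists.

(D)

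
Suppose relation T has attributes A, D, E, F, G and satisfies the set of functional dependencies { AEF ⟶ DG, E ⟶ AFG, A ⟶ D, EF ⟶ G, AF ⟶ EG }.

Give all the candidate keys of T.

{E}, {A, F}

{E}⁺: E→AFG adds A, F, G; A→D adds D → {A, D, E, F, G}.
{A, F}⁺: A→D adds D; AF→EG adds E, G → {A, D, E, F, G}. Minimal: {F}⁺ = {F}; {A}⁺ = {A, D} — none reach the full schema.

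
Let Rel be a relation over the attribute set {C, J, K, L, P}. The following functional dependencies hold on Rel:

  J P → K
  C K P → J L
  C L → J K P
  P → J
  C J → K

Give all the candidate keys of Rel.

{C, L}, {C, P}

Attribute C never appears on the right-hand side of any dependency, so C must belong to every candidate key.
{C}⁺ = {C}, which is not all of the schema, so we must add further attributes.
{C, L}⁺: CL→JKP adds J, K, P → {C, J, K, L, P}. Minimal: {L}⁺ = {L}; {C}⁺ = {C} — none reach the full schema.
{C, P}⁺: P→J adds J; CJ→K adds K; CKP→JL adds L → {C, J, K, L, P}. Minimal: {P}⁺ = {J, K, P}; {C}⁺ = {C} — none reach the full schema.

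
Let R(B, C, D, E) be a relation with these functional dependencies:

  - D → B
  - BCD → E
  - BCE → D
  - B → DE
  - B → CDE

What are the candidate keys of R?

{B}⁺: B→DE adds D, E; B→CDE adds C → {B, C, D, E}.
{D}⁺: D→B adds B; B→DE adds E; B→CDE adds C → {B, C, D, E}.

{B}, {D}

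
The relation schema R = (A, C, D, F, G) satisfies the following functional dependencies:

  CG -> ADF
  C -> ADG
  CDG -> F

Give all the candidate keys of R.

{C}

{C}⁺: C→ADG adds A, D, G; CDG→F adds F → {A, C, D, F, G}.
No other minimal superkey exists.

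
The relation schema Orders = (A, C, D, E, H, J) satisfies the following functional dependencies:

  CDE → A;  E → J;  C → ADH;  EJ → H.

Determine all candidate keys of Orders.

Attributes C, E never appear on any right-hand side, so every candidate key must contain {C, E}.
{C, E}⁺ = {A, C, D, E, H, J}, which is all of the schema, so {C, E} is the only candidate key.

CE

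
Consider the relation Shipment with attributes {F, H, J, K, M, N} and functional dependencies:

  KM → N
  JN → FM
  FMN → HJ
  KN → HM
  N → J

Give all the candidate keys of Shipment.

(K, M), (K, N)

Attribute K never appears on the right-hand side of any dependency, so K must belong to every candidate key.
{K}⁺ = {K}, which is not all of the schema, so we must add further attributes.
{K, M}⁺: KM→N adds N; KN→HM adds H; N→J adds J; JN→FM adds F → {F, H, J, K, M, N}. Minimal: {M}⁺ = {M}; {K}⁺ = {K} — none reach the full schema.
{K, N}⁺: KN→HM adds H, M; N→J adds J; JN→FM adds F → {F, H, J, K, M, N}. Minimal: {N}⁺ = {F, H, J, M, N}; {K}⁺ = {K} — none reach the full schema.
Any other superkey contains one of these as a subset, so there are no further candidate keys.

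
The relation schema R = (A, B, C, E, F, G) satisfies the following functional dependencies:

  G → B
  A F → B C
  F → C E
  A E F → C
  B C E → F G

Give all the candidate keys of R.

{A, F}, {A, B, C, E}, {A, C, E, G}

Attribute A never appears on the right-hand side of any dependency, so A must belong to every candidate key.
{A}⁺ = {A}, which is not all of the schema, so we must add further attributes.
{A, F}⁺: AF→BC adds B, C; F→CE adds E; BCE→FG adds G → {A, B, C, E, F, G}. Minimal: {F}⁺ = {C, E, F}; {A}⁺ = {A} — none reach the full schema.
{A, B, C, E}⁺: BCE→FG adds F, G → {A, B, C, E, F, G}. Minimal: {B, C, E}⁺ = {B, C, E, F, G}; {A, C, E}⁺ = {A, C, E}; {A, B, E}⁺ = {A, B, E}; … — none reach the full schema.
{A, C, E, G}⁺: G→B adds B; BCE→FG adds F → {A, B, C, E, F, G}. Minimal: {C, E, G}⁺ = {B, C, E, F, G}; {A, E, G}⁺ = {A, B, E, G}; {A, C, G}⁺ = {A, B, C, G}; … — none reach the full schema.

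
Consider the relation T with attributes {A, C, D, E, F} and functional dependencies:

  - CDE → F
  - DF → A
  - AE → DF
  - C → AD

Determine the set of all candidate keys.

{C, E}⁺: C→AD adds A, D; CDE→F adds F → {A, C, D, E, F}.
No other minimal superkey exists.

(C, E)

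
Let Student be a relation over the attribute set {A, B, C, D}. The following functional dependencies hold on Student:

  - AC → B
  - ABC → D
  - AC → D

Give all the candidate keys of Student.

Attributes A, C never appear on any right-hand side, so every candidate key must contain {A, C}.
{A, C}⁺ = {A, B, C, D}, which is all of the schema, so {A, C} is the only candidate key.

{A, C}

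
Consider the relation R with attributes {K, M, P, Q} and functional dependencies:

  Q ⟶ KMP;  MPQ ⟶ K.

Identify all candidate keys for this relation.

Attribute Q never appears on the right-hand side of any dependency, so Q must belong to every candidate key.
{Q}⁺ = {K, M, P, Q}, which is all of the schema, so {Q} is the only candidate key.

(Q)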